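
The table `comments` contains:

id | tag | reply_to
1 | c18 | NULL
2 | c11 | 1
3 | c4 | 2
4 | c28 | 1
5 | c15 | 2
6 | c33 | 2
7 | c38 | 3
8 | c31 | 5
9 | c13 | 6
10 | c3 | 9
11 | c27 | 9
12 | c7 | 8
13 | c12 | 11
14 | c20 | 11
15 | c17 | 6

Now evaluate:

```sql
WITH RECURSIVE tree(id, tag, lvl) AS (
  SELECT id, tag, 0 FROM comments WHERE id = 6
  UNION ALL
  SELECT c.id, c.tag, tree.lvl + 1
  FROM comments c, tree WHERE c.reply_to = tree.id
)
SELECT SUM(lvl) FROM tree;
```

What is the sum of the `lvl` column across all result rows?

12

Base: id=6 (c33) at lvl 0.
Iteration 1: rows with reply_to in {6} -> c13 (id 9, lvl 1), c17 (id 15, lvl 1).
Iteration 2: rows with reply_to in {9,15} -> c3 (id 10, lvl 2), c27 (id 11, lvl 2).
Iteration 3: rows with reply_to in {10,11} -> c12 (id 13, lvl 3), c20 (id 14, lvl 3).
Iteration 4: no rows with reply_to in {13,14}; recursion stops.
SUM(lvl) = 0 + 1 + 1 + 2 + 2 + 3 + 3 = 12.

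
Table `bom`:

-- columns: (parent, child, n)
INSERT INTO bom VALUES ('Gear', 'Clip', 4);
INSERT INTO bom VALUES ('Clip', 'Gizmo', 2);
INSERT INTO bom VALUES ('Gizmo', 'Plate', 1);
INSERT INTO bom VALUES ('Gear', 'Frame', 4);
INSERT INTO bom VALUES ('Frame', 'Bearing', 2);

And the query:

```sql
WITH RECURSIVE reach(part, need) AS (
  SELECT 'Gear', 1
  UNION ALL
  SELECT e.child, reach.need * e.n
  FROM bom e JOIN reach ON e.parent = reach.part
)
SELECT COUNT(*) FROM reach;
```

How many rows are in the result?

Base: (Gear, need=1).
Iteration 1: components of {Gear} -> Clip = 1*4 = 4, Frame = 1*4 = 4.
Iteration 2: components of {Clip,Frame} -> Bearing = 4*2 = 8, Gizmo = 4*2 = 8.
Iteration 3: components of {Bearing,Gizmo} -> Plate = 8*1 = 8.
Iteration 4: no further components; recursion stops.
Total rows emitted: 6.

6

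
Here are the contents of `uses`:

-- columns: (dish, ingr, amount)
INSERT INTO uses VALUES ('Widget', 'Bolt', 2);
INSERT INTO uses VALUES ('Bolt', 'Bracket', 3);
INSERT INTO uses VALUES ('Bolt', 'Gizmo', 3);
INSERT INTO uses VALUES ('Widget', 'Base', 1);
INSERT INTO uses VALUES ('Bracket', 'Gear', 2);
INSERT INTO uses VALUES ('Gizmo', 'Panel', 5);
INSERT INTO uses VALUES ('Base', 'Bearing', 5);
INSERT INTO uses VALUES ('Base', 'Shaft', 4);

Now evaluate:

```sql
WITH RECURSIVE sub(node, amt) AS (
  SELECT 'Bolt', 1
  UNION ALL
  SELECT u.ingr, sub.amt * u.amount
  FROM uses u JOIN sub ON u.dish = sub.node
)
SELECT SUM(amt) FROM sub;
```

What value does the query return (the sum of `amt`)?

28

Base: (Bolt, amt=1).
Iteration 1: components of {Bolt} -> Bracket = 1*3 = 3, Gizmo = 1*3 = 3.
Iteration 2: components of {Bracket,Gizmo} -> Gear = 3*2 = 6, Panel = 3*5 = 15.
Iteration 3: no further components; recursion stops.
SUM(amt) = 1 + 3 + 3 + 6 + 15 = 28.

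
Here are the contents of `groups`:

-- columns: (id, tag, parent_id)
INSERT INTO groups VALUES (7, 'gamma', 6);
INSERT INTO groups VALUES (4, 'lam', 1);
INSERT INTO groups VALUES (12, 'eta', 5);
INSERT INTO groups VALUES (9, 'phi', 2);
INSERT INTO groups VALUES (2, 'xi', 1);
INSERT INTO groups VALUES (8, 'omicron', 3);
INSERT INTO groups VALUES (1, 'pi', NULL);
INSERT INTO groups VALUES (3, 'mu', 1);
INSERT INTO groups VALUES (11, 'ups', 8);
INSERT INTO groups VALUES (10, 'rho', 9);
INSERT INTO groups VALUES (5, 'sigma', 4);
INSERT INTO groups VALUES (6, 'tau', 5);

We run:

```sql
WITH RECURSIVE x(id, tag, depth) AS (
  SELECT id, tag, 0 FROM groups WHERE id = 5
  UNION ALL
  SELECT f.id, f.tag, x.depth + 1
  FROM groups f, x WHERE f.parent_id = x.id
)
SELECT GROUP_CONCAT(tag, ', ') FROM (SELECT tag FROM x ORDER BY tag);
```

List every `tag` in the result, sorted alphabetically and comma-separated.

Base: id=5 (sigma) at depth 0.
Iteration 1: rows with parent_id in {5} -> tau (id 6, depth 1), eta (id 12, depth 1).
Iteration 2: rows with parent_id in {6,12} -> gamma (id 7, depth 2).
Iteration 3: no rows with parent_id in {7}; recursion stops.

eta, gamma, sigma, tau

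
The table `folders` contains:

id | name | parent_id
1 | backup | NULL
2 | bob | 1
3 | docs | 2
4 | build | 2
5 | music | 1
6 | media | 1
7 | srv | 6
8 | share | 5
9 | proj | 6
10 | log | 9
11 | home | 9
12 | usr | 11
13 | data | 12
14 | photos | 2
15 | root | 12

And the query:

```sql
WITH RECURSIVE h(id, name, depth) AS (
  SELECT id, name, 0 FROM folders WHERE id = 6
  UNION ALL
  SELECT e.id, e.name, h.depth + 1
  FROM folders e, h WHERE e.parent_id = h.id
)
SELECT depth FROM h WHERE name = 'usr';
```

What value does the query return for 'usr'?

3

Base: id=6 (media) at depth 0.
Iteration 1: rows with parent_id in {6} -> srv (id 7, depth 1), proj (id 9, depth 1).
Iteration 2: rows with parent_id in {7,9} -> log (id 10, depth 2), home (id 11, depth 2).
Iteration 3: rows with parent_id in {10,11} -> usr (id 12, depth 3).
Iteration 4: rows with parent_id in {12} -> data (id 13, depth 4), root (id 15, depth 4).
Iteration 5: no rows with parent_id in {13,15}; recursion stops.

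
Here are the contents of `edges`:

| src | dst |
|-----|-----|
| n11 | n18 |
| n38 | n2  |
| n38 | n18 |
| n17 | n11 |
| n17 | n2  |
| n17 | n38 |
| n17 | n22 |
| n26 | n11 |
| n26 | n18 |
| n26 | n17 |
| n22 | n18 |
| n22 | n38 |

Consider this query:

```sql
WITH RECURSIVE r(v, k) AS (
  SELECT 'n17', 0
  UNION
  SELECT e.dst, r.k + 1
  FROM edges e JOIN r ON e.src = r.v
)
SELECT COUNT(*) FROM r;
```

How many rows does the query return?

10

Base: (n17, k=0).
Iteration 1: edges from {n17} -> (n11, k=1), (n2, k=1), (n22, k=1), (n38, k=1).
Iteration 2: edges from {n11,n2,n22,n38} -> (n18, k=2), (n2, k=2), (n38, k=2). [UNION drops 2 duplicate row(s)]
Iteration 3: edges from {n18,n2,n38} -> (n18, k=3), (n2, k=3).
Iteration 4: no outgoing edges from {n18,n2}; recursion stops.
Total rows emitted: 10.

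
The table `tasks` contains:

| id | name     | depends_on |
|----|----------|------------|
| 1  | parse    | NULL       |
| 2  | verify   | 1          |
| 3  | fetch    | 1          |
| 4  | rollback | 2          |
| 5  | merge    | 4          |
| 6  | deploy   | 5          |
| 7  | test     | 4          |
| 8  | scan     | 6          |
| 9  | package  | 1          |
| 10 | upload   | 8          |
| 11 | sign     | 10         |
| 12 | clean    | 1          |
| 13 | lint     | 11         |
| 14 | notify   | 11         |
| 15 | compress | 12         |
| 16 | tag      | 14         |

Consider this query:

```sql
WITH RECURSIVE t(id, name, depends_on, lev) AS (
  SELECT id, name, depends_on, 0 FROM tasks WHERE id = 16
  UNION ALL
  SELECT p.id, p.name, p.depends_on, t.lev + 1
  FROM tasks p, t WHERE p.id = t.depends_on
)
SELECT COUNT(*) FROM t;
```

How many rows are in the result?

Base: id=16 (tag), depends_on=14, lev 0.
Iteration 1: join on id=14 -> notify (id 14, depends_on=11, lev 1).
Iteration 2: join on id=11 -> sign (id 11, depends_on=10, lev 2).
Iteration 3: join on id=10 -> upload (id 10, depends_on=8, lev 3).
Iteration 4: join on id=8 -> scan (id 8, depends_on=6, lev 4).
Iteration 5: join on id=6 -> deploy (id 6, depends_on=5, lev 5).
Iteration 6: join on id=5 -> merge (id 5, depends_on=4, lev 6).
Iteration 7: join on id=4 -> rollback (id 4, depends_on=2, lev 7).
Iteration 8: join on id=2 -> verify (id 2, depends_on=1, lev 8).
Iteration 9: join on id=1 -> parse (id 1, depends_on=NULL, lev 9).
Iteration 10: depends_on is NULL; no match; recursion stops.
Total rows emitted: 10.

10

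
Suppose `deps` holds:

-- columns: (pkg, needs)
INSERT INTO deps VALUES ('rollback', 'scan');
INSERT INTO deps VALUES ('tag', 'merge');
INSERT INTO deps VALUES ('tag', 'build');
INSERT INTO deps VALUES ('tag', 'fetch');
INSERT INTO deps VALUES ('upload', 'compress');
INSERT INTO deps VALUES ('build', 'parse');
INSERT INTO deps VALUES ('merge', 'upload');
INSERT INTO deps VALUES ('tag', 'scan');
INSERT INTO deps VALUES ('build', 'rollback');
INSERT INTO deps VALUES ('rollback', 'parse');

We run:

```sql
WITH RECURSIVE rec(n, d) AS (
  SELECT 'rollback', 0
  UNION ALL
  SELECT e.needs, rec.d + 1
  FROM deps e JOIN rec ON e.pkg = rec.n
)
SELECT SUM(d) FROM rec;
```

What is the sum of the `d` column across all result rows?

Base: (rollback, d=0).
Iteration 1: edges from {rollback} -> (parse, d=1), (scan, d=1).
Iteration 2: no outgoing edges from {parse,scan}; recursion stops.
SUM(d) = 0 + 1 + 1 = 2.

2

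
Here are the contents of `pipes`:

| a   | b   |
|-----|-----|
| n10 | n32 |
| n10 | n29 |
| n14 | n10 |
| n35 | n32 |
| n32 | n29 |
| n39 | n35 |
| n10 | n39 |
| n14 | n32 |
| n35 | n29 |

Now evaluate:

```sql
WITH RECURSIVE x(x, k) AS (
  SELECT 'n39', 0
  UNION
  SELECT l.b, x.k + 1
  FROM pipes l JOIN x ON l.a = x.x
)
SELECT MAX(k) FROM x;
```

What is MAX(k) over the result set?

3

Base: (n39, k=0).
Iteration 1: edges from {n39} -> (n35, k=1).
Iteration 2: edges from {n35} -> (n29, k=2), (n32, k=2).
Iteration 3: edges from {n29,n32} -> (n29, k=3).
Iteration 4: no outgoing edges from {n29}; recursion stops.
k values: 0, 1, 2, 2, 3; the maximum is 3.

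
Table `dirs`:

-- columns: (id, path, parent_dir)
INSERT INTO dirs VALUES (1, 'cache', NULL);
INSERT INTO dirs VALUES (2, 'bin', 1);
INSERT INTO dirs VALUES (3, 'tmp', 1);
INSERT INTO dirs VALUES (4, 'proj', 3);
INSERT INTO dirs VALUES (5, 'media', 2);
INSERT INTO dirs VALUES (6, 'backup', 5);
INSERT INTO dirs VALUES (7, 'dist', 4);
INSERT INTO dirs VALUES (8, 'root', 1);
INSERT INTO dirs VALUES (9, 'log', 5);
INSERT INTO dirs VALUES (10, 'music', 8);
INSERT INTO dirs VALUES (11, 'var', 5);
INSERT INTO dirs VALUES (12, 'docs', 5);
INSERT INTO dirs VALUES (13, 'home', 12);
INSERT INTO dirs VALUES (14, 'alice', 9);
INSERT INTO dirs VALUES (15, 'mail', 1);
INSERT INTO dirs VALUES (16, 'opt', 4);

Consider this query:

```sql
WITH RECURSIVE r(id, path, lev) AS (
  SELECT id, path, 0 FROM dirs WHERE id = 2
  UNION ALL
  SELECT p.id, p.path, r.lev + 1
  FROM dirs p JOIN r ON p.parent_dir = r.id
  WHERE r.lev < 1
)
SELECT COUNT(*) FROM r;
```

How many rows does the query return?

2

Base: id=2 (bin) at lev 0.
Iteration 1: rows with parent_dir in {2} -> media (id 5, lev 1).
Iteration 2: lev < 1 fails for all current rows; recursion stops.
Total rows emitted: 2.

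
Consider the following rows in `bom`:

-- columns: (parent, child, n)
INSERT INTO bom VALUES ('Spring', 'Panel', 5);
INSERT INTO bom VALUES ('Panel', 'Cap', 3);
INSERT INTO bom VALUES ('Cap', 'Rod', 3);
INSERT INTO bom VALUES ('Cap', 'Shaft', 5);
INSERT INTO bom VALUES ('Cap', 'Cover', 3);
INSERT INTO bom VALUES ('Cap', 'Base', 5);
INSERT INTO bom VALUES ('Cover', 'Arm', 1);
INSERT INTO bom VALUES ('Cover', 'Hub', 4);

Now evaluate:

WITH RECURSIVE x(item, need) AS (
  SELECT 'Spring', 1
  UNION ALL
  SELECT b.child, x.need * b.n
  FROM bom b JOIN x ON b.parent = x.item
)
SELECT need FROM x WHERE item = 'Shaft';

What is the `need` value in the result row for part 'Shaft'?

Base: (Spring, need=1).
Iteration 1: components of {Spring} -> Panel = 1*5 = 5.
Iteration 2: components of {Panel} -> Cap = 5*3 = 15.
Iteration 3: components of {Cap} -> Base = 15*5 = 75, Cover = 15*3 = 45, Rod = 15*3 = 45, Shaft = 15*5 = 75.
Iteration 4: components of {Base,Cover,Rod,Shaft} -> Arm = 45*1 = 45, Hub = 45*4 = 180.
Iteration 5: no further components; recursion stops.

75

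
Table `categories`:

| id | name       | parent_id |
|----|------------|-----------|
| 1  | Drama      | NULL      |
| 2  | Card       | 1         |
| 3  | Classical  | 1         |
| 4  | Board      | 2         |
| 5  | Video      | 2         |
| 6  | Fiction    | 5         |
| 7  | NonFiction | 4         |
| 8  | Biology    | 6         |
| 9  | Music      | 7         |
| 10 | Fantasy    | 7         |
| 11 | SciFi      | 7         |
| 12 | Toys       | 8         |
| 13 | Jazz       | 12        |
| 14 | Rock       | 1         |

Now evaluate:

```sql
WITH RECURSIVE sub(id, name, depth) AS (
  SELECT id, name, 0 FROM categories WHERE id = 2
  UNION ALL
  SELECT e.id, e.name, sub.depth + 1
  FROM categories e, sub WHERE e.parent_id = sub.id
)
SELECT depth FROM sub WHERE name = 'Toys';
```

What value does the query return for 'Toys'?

Base: id=2 (Card) at depth 0.
Iteration 1: rows with parent_id in {2} -> Board (id 4, depth 1), Video (id 5, depth 1).
Iteration 2: rows with parent_id in {4,5} -> Fiction (id 6, depth 2), NonFiction (id 7, depth 2).
Iteration 3: rows with parent_id in {6,7} -> Biology (id 8, depth 3), Music (id 9, depth 3), Fantasy (id 10, depth 3), SciFi (id 11, depth 3).
Iteration 4: rows with parent_id in {8,9,10,11} -> Toys (id 12, depth 4).
Iteration 5: rows with parent_id in {12} -> Jazz (id 13, depth 5).
Iteration 6: no rows with parent_id in {13}; recursion stops.

4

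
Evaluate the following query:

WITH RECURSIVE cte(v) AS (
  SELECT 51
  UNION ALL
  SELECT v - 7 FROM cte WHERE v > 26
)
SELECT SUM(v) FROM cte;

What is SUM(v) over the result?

185

Base: v=51.
Iteration 1: 51 > 26 holds -> v = 51 - 7 = 44.
Iteration 2: 44 > 26 holds -> v = 44 - 7 = 37.
Iteration 3: 37 > 26 holds -> v = 37 - 7 = 30.
Iteration 4: 30 > 26 holds -> v = 30 - 7 = 23.
Iteration 5: 23 > 26 fails; recursion stops.
SUM(v) = 51 + 44 + 37 + 30 + 23 = 185.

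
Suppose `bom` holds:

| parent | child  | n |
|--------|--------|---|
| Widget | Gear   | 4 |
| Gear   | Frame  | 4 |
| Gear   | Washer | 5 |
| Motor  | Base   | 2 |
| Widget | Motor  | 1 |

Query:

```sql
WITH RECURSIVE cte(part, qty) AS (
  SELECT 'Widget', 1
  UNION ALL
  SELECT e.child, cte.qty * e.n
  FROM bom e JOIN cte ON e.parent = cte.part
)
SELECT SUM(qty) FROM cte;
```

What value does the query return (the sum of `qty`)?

44

Base: (Widget, qty=1).
Iteration 1: components of {Widget} -> Gear = 1*4 = 4, Motor = 1*1 = 1.
Iteration 2: components of {Gear,Motor} -> Base = 1*2 = 2, Frame = 4*4 = 16, Washer = 4*5 = 20.
Iteration 3: no further components; recursion stops.
SUM(qty) = 1 + 1 + 4 + 2 + 16 + 20 = 44.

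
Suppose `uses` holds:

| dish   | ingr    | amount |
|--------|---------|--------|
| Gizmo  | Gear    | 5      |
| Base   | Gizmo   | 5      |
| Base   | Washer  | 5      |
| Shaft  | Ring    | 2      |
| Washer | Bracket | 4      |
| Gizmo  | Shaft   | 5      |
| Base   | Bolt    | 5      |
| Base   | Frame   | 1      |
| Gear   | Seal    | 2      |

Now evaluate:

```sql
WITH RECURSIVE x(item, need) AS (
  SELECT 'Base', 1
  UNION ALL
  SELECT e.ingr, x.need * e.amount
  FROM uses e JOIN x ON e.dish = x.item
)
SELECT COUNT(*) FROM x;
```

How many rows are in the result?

Base: (Base, need=1).
Iteration 1: components of {Base} -> Bolt = 1*5 = 5, Frame = 1*1 = 1, Gizmo = 1*5 = 5, Washer = 1*5 = 5.
Iteration 2: components of {Bolt,Frame,Gizmo,Washer} -> Bracket = 5*4 = 20, Gear = 5*5 = 25, Shaft = 5*5 = 25.
Iteration 3: components of {Bracket,Gear,Shaft} -> Ring = 25*2 = 50, Seal = 25*2 = 50.
Iteration 4: no further components; recursion stops.
Total rows emitted: 10.

10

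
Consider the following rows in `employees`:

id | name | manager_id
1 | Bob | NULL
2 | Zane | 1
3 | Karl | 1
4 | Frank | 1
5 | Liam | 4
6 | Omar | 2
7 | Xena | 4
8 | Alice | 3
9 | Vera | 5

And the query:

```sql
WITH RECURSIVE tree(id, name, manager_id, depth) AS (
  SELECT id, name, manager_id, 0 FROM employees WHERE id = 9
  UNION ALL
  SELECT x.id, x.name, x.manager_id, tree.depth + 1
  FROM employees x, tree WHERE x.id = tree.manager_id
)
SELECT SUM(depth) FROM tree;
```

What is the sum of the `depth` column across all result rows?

Base: id=9 (Vera), manager_id=5, depth 0.
Iteration 1: join on id=5 -> Liam (id 5, manager_id=4, depth 1).
Iteration 2: join on id=4 -> Frank (id 4, manager_id=1, depth 2).
Iteration 3: join on id=1 -> Bob (id 1, manager_id=NULL, depth 3).
Iteration 4: manager_id is NULL; no match; recursion stops.
SUM(depth) = 0 + 1 + 2 + 3 = 6.

6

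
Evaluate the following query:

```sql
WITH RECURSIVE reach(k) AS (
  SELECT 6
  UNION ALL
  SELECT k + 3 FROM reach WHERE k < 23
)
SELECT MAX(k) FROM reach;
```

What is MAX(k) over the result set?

Base: k=6.
Iteration 1: 6 < 23 holds -> k = 6 + 3 = 9.
Iteration 2: 9 < 23 holds -> k = 9 + 3 = 12.
Iteration 3: 12 < 23 holds -> k = 12 + 3 = 15.
Iteration 4: 15 < 23 holds -> k = 15 + 3 = 18.
Iteration 5: 18 < 23 holds -> k = 18 + 3 = 21.
Iteration 6: 21 < 23 holds -> k = 21 + 3 = 24.
Iteration 7: 24 < 23 fails; recursion stops.
k values: 6, 9, 12, 15, 18, 21, 24; the maximum is 24.

24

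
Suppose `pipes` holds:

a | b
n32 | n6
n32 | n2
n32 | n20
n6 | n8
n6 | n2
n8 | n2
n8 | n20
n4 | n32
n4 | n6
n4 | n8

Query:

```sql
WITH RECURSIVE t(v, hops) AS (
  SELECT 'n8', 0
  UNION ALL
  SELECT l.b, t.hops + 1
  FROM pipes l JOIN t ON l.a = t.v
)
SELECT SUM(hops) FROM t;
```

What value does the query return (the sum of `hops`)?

Base: (n8, hops=0).
Iteration 1: edges from {n8} -> (n2, hops=1), (n20, hops=1).
Iteration 2: no outgoing edges from {n2,n20}; recursion stops.
SUM(hops) = 0 + 1 + 1 = 2.

2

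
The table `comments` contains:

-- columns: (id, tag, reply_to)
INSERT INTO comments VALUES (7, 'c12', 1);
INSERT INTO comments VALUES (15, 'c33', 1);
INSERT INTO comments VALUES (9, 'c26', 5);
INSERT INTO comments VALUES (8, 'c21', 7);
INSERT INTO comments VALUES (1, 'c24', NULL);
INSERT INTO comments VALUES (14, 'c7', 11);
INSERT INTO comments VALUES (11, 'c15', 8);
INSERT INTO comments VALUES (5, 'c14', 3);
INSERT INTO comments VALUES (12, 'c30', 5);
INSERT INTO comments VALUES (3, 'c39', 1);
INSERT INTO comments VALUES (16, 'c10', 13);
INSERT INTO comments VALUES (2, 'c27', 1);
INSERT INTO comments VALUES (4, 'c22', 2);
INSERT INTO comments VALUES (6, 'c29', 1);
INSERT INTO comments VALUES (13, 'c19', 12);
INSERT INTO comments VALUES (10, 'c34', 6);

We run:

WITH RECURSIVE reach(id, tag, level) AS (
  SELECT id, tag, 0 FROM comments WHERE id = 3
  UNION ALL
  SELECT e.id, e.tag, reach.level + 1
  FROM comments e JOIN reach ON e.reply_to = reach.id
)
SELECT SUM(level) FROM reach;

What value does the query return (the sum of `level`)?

12

Base: id=3 (c39) at level 0.
Iteration 1: rows with reply_to in {3} -> c14 (id 5, level 1).
Iteration 2: rows with reply_to in {5} -> c26 (id 9, level 2), c30 (id 12, level 2).
Iteration 3: rows with reply_to in {9,12} -> c19 (id 13, level 3).
Iteration 4: rows with reply_to in {13} -> c10 (id 16, level 4).
Iteration 5: no rows with reply_to in {16}; recursion stops.
SUM(level) = 0 + 1 + 2 + 2 + 3 + 4 = 12.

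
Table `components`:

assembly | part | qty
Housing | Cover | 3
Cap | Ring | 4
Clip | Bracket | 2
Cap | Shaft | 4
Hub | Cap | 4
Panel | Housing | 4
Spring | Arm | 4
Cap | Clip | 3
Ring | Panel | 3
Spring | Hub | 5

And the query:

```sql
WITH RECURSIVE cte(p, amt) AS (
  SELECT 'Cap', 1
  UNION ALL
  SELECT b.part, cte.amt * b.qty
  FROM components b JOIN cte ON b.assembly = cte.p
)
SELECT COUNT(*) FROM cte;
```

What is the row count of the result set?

8

Base: (Cap, amt=1).
Iteration 1: components of {Cap} -> Clip = 1*3 = 3, Ring = 1*4 = 4, Shaft = 1*4 = 4.
Iteration 2: components of {Clip,Ring,Shaft} -> Bracket = 3*2 = 6, Panel = 4*3 = 12.
Iteration 3: components of {Bracket,Panel} -> Housing = 12*4 = 48.
Iteration 4: components of {Housing} -> Cover = 48*3 = 144.
Iteration 5: no further components; recursion stops.
Total rows emitted: 8.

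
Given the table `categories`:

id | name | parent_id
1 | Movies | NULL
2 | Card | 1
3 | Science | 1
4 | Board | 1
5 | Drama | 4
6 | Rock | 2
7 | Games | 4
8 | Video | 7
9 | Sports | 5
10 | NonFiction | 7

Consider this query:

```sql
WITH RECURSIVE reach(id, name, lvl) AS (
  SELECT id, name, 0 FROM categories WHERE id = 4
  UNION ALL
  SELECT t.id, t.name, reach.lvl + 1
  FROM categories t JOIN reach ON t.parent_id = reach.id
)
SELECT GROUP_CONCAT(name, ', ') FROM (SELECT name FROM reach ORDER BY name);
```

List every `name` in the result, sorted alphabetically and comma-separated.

Base: id=4 (Board) at lvl 0.
Iteration 1: rows with parent_id in {4} -> Drama (id 5, lvl 1), Games (id 7, lvl 1).
Iteration 2: rows with parent_id in {5,7} -> Video (id 8, lvl 2), Sports (id 9, lvl 2), NonFiction (id 10, lvl 2).
Iteration 3: no rows with parent_id in {8,9,10}; recursion stops.

Board, Drama, Games, NonFiction, Sports, Video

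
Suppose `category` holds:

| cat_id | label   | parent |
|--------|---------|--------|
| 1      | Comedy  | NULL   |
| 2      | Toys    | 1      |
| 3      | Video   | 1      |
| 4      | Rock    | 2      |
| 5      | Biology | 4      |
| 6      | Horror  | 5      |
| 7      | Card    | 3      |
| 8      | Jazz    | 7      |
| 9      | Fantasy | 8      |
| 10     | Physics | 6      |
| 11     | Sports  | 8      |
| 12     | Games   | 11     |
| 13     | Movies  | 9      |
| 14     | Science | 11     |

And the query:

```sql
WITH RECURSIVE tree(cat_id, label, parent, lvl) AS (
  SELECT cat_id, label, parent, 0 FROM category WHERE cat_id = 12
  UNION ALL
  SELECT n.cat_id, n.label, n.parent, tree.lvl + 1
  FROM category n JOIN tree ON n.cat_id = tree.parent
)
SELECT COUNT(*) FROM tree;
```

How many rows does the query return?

Base: cat_id=12 (Games), parent=11, lvl 0.
Iteration 1: join on cat_id=11 -> Sports (id 11, parent=8, lvl 1).
Iteration 2: join on cat_id=8 -> Jazz (id 8, parent=7, lvl 2).
Iteration 3: join on cat_id=7 -> Card (id 7, parent=3, lvl 3).
Iteration 4: join on cat_id=3 -> Video (id 3, parent=1, lvl 4).
Iteration 5: join on cat_id=1 -> Comedy (id 1, parent=NULL, lvl 5).
Iteration 6: parent is NULL; no match; recursion stops.
Total rows emitted: 6.

6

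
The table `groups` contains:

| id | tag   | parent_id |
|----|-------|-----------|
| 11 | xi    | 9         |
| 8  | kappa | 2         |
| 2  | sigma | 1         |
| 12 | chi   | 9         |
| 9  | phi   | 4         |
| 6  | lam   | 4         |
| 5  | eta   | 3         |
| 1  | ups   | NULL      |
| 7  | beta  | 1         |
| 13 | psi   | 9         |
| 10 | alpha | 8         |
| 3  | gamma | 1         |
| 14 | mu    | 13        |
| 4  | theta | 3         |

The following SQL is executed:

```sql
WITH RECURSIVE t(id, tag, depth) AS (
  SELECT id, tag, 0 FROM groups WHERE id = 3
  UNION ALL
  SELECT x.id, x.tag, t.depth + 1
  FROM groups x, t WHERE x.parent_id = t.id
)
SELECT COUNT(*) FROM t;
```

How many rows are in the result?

9

Base: id=3 (gamma) at depth 0.
Iteration 1: rows with parent_id in {3} -> theta (id 4, depth 1), eta (id 5, depth 1).
Iteration 2: rows with parent_id in {4,5} -> lam (id 6, depth 2), phi (id 9, depth 2).
Iteration 3: rows with parent_id in {6,9} -> xi (id 11, depth 3), chi (id 12, depth 3), psi (id 13, depth 3).
Iteration 4: rows with parent_id in {11,12,13} -> mu (id 14, depth 4).
Iteration 5: no rows with parent_id in {14}; recursion stops.
Total rows emitted: 9.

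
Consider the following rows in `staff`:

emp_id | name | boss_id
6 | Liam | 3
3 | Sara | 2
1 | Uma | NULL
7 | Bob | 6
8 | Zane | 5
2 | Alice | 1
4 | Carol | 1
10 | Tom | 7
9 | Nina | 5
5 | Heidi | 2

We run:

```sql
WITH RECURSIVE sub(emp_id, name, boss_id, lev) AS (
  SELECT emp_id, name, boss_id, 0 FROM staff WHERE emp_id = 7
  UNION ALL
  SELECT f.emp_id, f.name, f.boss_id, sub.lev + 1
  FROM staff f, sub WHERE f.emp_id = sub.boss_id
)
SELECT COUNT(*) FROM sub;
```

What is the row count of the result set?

Base: emp_id=7 (Bob), boss_id=6, lev 0.
Iteration 1: join on emp_id=6 -> Liam (id 6, boss_id=3, lev 1).
Iteration 2: join on emp_id=3 -> Sara (id 3, boss_id=2, lev 2).
Iteration 3: join on emp_id=2 -> Alice (id 2, boss_id=1, lev 3).
Iteration 4: join on emp_id=1 -> Uma (id 1, boss_id=NULL, lev 4).
Iteration 5: boss_id is NULL; no match; recursion stops.
Total rows emitted: 5.

5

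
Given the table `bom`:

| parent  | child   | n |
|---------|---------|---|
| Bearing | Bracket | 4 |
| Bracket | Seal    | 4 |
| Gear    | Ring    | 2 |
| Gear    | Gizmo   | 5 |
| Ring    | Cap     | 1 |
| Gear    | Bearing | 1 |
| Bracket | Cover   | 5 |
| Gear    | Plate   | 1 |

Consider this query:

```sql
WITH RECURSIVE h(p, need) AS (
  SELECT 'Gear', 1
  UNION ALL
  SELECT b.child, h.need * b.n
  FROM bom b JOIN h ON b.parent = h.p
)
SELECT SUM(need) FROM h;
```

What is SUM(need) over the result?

Base: (Gear, need=1).
Iteration 1: components of {Gear} -> Bearing = 1*1 = 1, Gizmo = 1*5 = 5, Plate = 1*1 = 1, Ring = 1*2 = 2.
Iteration 2: components of {Bearing,Gizmo,Plate,Ring} -> Bracket = 1*4 = 4, Cap = 2*1 = 2.
Iteration 3: components of {Bracket,Cap} -> Cover = 4*5 = 20, Seal = 4*4 = 16.
Iteration 4: no further components; recursion stops.
SUM(need) = 1 + 1 + 1 + 5 + 2 + 4 + 2 + 16 + 20 = 52.

52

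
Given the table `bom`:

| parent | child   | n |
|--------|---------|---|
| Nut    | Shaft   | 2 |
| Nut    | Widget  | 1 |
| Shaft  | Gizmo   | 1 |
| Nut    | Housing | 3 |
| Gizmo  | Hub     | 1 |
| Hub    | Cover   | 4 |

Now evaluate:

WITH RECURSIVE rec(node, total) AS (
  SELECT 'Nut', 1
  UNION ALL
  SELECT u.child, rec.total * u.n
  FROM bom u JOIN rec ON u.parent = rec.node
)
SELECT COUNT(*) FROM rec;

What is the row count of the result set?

7

Base: (Nut, total=1).
Iteration 1: components of {Nut} -> Housing = 1*3 = 3, Shaft = 1*2 = 2, Widget = 1*1 = 1.
Iteration 2: components of {Housing,Shaft,Widget} -> Gizmo = 2*1 = 2.
Iteration 3: components of {Gizmo} -> Hub = 2*1 = 2.
Iteration 4: components of {Hub} -> Cover = 2*4 = 8.
Iteration 5: no further components; recursion stops.
Total rows emitted: 7.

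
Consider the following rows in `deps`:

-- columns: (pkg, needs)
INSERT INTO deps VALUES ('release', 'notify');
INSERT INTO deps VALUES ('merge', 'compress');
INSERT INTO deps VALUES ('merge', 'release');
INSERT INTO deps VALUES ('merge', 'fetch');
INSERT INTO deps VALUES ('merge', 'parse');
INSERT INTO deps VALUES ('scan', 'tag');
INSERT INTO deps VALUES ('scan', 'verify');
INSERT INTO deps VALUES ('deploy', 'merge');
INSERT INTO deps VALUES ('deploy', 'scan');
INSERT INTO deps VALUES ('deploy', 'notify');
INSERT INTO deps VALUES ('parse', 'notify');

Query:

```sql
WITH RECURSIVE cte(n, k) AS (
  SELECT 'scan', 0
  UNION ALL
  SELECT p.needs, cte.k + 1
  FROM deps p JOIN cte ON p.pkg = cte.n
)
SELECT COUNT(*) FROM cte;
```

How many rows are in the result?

Base: (scan, k=0).
Iteration 1: edges from {scan} -> (tag, k=1), (verify, k=1).
Iteration 2: no outgoing edges from {tag,verify}; recursion stops.
Total rows emitted: 3.

3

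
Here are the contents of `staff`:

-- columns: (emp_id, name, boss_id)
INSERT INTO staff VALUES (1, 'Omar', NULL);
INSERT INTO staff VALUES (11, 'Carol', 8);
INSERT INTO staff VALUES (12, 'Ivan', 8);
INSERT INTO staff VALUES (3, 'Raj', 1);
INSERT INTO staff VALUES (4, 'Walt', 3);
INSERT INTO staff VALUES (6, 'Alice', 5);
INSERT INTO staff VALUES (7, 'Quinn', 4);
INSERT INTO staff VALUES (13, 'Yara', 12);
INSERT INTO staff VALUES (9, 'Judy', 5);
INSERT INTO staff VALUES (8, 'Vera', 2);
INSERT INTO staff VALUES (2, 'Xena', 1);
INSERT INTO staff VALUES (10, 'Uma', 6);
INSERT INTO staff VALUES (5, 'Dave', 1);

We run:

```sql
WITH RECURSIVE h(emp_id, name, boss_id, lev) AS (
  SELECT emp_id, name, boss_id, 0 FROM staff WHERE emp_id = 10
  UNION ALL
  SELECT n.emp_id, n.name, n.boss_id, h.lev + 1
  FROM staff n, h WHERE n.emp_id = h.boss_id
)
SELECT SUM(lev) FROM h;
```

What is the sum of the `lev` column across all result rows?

Base: emp_id=10 (Uma), boss_id=6, lev 0.
Iteration 1: join on emp_id=6 -> Alice (id 6, boss_id=5, lev 1).
Iteration 2: join on emp_id=5 -> Dave (id 5, boss_id=1, lev 2).
Iteration 3: join on emp_id=1 -> Omar (id 1, boss_id=NULL, lev 3).
Iteration 4: boss_id is NULL; no match; recursion stops.
SUM(lev) = 0 + 1 + 2 + 3 = 6.

6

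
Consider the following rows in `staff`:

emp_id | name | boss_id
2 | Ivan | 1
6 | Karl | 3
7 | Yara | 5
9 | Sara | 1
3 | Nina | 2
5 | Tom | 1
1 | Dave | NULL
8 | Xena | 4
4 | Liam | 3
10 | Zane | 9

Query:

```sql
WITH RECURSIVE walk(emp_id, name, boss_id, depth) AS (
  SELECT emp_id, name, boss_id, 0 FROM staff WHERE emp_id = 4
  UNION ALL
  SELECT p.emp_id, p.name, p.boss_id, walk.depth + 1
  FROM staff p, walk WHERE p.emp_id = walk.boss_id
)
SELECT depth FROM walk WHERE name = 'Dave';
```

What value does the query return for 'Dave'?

Base: emp_id=4 (Liam), boss_id=3, depth 0.
Iteration 1: join on emp_id=3 -> Nina (id 3, boss_id=2, depth 1).
Iteration 2: join on emp_id=2 -> Ivan (id 2, boss_id=1, depth 2).
Iteration 3: join on emp_id=1 -> Dave (id 1, boss_id=NULL, depth 3).
Iteration 4: boss_id is NULL; no match; recursion stops.

3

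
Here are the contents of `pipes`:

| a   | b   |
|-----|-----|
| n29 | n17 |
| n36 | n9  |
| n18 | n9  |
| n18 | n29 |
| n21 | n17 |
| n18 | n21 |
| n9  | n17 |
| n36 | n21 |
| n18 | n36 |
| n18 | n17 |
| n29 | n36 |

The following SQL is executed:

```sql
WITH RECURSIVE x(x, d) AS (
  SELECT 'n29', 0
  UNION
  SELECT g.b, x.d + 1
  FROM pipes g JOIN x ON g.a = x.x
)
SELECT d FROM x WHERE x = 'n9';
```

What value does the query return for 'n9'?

Base: (n29, d=0).
Iteration 1: edges from {n29} -> (n17, d=1), (n36, d=1).
Iteration 2: edges from {n17,n36} -> (n21, d=2), (n9, d=2).
Iteration 3: edges from {n21,n9} -> (n17, d=3). [UNION drops 1 duplicate row(s)]
Iteration 4: no outgoing edges from {n17}; recursion stops.

2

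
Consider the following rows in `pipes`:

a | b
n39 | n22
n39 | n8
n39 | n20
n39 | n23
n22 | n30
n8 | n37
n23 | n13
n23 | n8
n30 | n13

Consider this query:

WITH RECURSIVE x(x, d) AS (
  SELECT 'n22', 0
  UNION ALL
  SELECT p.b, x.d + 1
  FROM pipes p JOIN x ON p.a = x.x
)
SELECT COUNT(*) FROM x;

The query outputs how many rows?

Base: (n22, d=0).
Iteration 1: edges from {n22} -> (n30, d=1).
Iteration 2: edges from {n30} -> (n13, d=2).
Iteration 3: no outgoing edges from {n13}; recursion stops.
Total rows emitted: 3.

3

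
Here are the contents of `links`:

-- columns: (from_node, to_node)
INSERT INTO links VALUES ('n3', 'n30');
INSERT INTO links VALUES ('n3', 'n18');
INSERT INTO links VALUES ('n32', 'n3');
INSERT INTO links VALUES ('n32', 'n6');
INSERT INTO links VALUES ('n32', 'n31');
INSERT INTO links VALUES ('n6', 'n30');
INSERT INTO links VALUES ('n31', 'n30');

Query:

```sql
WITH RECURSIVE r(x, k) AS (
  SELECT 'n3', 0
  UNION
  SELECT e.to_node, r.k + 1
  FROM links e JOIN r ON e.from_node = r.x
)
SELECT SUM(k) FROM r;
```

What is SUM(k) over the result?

Base: (n3, k=0).
Iteration 1: edges from {n3} -> (n18, k=1), (n30, k=1).
Iteration 2: no outgoing edges from {n18,n30}; recursion stops.
SUM(k) = 0 + 1 + 1 = 2.

2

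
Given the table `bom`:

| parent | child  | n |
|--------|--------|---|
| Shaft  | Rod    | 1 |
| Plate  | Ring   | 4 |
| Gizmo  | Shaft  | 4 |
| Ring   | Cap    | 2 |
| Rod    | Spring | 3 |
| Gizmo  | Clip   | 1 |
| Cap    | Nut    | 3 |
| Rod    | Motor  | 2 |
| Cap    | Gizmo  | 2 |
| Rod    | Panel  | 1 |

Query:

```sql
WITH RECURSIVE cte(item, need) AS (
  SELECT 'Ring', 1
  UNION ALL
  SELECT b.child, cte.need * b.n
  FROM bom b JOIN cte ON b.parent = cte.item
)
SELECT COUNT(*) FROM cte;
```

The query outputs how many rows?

10

Base: (Ring, need=1).
Iteration 1: components of {Ring} -> Cap = 1*2 = 2.
Iteration 2: components of {Cap} -> Gizmo = 2*2 = 4, Nut = 2*3 = 6.
Iteration 3: components of {Gizmo,Nut} -> Clip = 4*1 = 4, Shaft = 4*4 = 16.
Iteration 4: components of {Clip,Shaft} -> Rod = 16*1 = 16.
Iteration 5: components of {Rod} -> Motor = 16*2 = 32, Panel = 16*1 = 16, Spring = 16*3 = 48.
Iteration 6: no further components; recursion stops.
Total rows emitted: 10.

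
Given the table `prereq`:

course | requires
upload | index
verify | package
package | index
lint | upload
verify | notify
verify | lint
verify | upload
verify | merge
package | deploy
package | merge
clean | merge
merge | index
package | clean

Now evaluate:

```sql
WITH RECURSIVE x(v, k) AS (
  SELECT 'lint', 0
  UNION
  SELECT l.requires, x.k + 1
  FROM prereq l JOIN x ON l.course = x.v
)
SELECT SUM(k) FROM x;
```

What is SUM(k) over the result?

Base: (lint, k=0).
Iteration 1: edges from {lint} -> (upload, k=1).
Iteration 2: edges from {upload} -> (index, k=2).
Iteration 3: no outgoing edges from {index}; recursion stops.
SUM(k) = 0 + 1 + 2 = 3.

3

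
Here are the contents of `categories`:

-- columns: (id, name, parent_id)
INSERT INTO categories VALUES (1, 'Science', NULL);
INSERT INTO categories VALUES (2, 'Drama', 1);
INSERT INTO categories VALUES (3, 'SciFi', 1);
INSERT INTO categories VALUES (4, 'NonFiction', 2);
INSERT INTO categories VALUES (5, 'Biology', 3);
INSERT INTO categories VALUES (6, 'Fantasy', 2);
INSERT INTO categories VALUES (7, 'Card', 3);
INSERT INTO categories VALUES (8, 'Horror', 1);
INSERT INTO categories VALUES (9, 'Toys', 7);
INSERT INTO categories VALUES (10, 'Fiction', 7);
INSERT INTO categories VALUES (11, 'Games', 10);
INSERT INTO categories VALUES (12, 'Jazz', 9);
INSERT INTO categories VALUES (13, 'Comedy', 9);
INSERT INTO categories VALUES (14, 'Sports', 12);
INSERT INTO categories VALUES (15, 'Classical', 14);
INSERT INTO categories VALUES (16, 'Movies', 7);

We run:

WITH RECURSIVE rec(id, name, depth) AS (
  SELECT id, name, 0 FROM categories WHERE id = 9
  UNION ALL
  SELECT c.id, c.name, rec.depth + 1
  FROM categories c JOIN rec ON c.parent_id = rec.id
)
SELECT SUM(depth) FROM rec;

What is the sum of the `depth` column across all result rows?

7

Base: id=9 (Toys) at depth 0.
Iteration 1: rows with parent_id in {9} -> Jazz (id 12, depth 1), Comedy (id 13, depth 1).
Iteration 2: rows with parent_id in {12,13} -> Sports (id 14, depth 2).
Iteration 3: rows with parent_id in {14} -> Classical (id 15, depth 3).
Iteration 4: no rows with parent_id in {15}; recursion stops.
SUM(depth) = 0 + 1 + 1 + 2 + 3 = 7.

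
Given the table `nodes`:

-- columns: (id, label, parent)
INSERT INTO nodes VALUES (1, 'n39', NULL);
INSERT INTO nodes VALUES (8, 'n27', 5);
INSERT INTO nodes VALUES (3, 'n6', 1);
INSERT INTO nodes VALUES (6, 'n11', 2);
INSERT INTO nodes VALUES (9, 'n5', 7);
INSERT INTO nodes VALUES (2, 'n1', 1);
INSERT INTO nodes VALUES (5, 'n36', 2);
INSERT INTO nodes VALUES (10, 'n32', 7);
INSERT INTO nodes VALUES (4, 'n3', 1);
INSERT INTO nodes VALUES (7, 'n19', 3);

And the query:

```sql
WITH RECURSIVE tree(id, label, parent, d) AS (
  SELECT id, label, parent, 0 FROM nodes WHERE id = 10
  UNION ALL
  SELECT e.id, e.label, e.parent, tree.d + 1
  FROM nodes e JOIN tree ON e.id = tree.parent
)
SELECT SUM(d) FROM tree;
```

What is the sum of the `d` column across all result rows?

6

Base: id=10 (n32), parent=7, d 0.
Iteration 1: join on id=7 -> n19 (id 7, parent=3, d 1).
Iteration 2: join on id=3 -> n6 (id 3, parent=1, d 2).
Iteration 3: join on id=1 -> n39 (id 1, parent=NULL, d 3).
Iteration 4: parent is NULL; no match; recursion stops.
SUM(d) = 0 + 1 + 2 + 3 = 6.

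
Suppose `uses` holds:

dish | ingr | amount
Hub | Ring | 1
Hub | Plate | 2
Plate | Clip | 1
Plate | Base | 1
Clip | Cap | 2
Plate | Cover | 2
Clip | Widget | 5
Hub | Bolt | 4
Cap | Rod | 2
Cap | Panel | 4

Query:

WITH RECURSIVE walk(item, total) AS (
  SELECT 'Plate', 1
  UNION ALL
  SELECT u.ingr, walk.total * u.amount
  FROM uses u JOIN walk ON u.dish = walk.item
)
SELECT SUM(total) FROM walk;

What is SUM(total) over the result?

24

Base: (Plate, total=1).
Iteration 1: components of {Plate} -> Base = 1*1 = 1, Clip = 1*1 = 1, Cover = 1*2 = 2.
Iteration 2: components of {Base,Clip,Cover} -> Cap = 1*2 = 2, Widget = 1*5 = 5.
Iteration 3: components of {Cap,Widget} -> Panel = 2*4 = 8, Rod = 2*2 = 4.
Iteration 4: no further components; recursion stops.
SUM(total) = 1 + 1 + 1 + 2 + 2 + 5 + 4 + 8 = 24.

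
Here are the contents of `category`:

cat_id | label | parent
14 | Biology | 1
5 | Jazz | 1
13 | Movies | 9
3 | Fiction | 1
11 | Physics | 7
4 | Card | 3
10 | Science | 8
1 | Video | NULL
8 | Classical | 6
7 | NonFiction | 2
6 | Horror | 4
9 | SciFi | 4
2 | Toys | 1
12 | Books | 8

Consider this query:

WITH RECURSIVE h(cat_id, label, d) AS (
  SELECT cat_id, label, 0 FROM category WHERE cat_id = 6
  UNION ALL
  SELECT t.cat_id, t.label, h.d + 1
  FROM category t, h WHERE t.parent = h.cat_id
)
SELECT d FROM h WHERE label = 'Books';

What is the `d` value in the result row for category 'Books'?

Base: cat_id=6 (Horror) at d 0.
Iteration 1: rows with parent in {6} -> Classical (id 8, d 1).
Iteration 2: rows with parent in {8} -> Science (id 10, d 2), Books (id 12, d 2).
Iteration 3: no rows with parent in {10,12}; recursion stops.

2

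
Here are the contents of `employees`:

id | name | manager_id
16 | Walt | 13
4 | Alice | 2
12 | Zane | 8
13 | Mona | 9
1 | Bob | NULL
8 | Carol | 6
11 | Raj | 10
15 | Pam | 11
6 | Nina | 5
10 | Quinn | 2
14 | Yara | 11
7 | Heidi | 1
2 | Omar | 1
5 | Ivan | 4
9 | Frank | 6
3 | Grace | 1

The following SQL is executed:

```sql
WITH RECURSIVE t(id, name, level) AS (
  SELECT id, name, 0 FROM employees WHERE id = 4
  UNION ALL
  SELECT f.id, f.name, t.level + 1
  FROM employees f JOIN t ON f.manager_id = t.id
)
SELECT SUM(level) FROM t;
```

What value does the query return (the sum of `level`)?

Base: id=4 (Alice) at level 0.
Iteration 1: rows with manager_id in {4} -> Ivan (id 5, level 1).
Iteration 2: rows with manager_id in {5} -> Nina (id 6, level 2).
Iteration 3: rows with manager_id in {6} -> Carol (id 8, level 3), Frank (id 9, level 3).
Iteration 4: rows with manager_id in {8,9} -> Zane (id 12, level 4), Mona (id 13, level 4).
Iteration 5: rows with manager_id in {12,13} -> Walt (id 16, level 5).
Iteration 6: no rows with manager_id in {16}; recursion stops.
SUM(level) = 0 + 1 + 2 + 3 + 3 + 4 + 4 + 5 = 22.

22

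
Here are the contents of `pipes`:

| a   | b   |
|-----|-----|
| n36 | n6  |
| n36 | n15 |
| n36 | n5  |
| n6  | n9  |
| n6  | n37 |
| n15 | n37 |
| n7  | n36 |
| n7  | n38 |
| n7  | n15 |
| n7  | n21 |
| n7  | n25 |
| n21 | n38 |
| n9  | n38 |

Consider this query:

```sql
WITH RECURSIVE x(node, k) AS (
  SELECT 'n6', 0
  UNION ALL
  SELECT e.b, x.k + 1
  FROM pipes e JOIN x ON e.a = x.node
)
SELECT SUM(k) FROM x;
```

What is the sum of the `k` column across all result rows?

4

Base: (n6, k=0).
Iteration 1: edges from {n6} -> (n37, k=1), (n9, k=1).
Iteration 2: edges from {n37,n9} -> (n38, k=2).
Iteration 3: no outgoing edges from {n38}; recursion stops.
SUM(k) = 0 + 1 + 1 + 2 = 4.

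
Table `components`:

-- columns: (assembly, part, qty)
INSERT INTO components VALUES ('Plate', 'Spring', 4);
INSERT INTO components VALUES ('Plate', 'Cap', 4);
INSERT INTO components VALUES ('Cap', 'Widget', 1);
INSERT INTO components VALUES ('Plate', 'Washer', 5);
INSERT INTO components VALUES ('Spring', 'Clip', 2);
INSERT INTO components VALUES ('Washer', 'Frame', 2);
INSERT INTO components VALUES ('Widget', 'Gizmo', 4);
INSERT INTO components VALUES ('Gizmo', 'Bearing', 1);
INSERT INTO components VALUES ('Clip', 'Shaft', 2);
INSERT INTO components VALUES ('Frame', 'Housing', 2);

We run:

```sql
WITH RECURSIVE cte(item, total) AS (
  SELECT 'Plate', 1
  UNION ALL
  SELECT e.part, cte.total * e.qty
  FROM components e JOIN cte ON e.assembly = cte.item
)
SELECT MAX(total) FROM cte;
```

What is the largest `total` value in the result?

20

Base: (Plate, total=1).
Iteration 1: components of {Plate} -> Cap = 1*4 = 4, Spring = 1*4 = 4, Washer = 1*5 = 5.
Iteration 2: components of {Cap,Spring,Washer} -> Clip = 4*2 = 8, Frame = 5*2 = 10, Widget = 4*1 = 4.
Iteration 3: components of {Clip,Frame,Widget} -> Gizmo = 4*4 = 16, Housing = 10*2 = 20, Shaft = 8*2 = 16.
Iteration 4: components of {Gizmo,Housing,Shaft} -> Bearing = 16*1 = 16.
Iteration 5: no further components; recursion stops.
total values: 1, 4, 4, 5, 8, 4, 10, 16, 16, 20, 16; the maximum is 20.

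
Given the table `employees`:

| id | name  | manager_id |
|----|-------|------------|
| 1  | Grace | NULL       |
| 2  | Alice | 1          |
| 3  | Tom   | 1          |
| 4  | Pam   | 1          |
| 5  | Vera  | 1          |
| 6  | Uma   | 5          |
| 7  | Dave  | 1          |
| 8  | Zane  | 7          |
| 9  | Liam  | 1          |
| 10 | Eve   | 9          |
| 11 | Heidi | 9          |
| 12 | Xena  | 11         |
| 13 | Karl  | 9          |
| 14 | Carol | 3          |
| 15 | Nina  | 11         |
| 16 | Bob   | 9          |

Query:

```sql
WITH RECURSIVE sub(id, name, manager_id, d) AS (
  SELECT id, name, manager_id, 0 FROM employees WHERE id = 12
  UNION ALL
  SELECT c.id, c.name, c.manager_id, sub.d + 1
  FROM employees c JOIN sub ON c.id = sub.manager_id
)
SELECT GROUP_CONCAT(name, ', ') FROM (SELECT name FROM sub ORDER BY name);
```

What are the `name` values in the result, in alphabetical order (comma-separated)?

Grace, Heidi, Liam, Xena

Base: id=12 (Xena), manager_id=11, d 0.
Iteration 1: join on id=11 -> Heidi (id 11, manager_id=9, d 1).
Iteration 2: join on id=9 -> Liam (id 9, manager_id=1, d 2).
Iteration 3: join on id=1 -> Grace (id 1, manager_id=NULL, d 3).
Iteration 4: manager_id is NULL; no match; recursion stops.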